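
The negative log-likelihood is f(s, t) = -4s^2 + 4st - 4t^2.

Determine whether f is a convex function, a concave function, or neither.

f is quadratic, so its Hessian is the constant matrix H = [[-8, 4], [4, -8]].
det(H) = 48, tr(H) = -16.
det(H) > 0 and tr(H) < 0, so H is negative definite everywhere: concave.

concave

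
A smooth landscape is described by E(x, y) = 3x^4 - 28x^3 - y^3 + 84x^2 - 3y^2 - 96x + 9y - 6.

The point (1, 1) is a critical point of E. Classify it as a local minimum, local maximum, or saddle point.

saddle point

The mixed partial ∂²E/∂x∂y is 0, so the Hessian at any point is diag(E_xx, E_yy) = diag(12(3x^2 - 14x + 14), -6(y + 1)).
At (1, 1): H = diag(36, -12).
The eigenvalues have opposite signs, so H is indefinite: a saddle point.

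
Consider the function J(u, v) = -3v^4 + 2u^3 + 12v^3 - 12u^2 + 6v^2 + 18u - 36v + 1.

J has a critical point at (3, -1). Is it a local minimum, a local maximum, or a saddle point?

saddle point

The mixed partial ∂²J/∂u∂v is 0, so the Hessian at any point is diag(J_uu, J_vv) = diag(12(u - 2), 12(-3v^2 + 6v + 1)).
At (3, -1): H = diag(12, -96).
The eigenvalues have opposite signs, so H is indefinite: a saddle point.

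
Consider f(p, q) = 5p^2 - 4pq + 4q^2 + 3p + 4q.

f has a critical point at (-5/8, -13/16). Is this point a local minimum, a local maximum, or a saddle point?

local minimum

The Hessian of f is constant: H = [[10, -4], [-4, 8]].
det(H) = 10·8 − (-4)² = 64.
det(H) > 0 and tr(H) = 18 > 0, so H is positive definite and the point is a local minimum.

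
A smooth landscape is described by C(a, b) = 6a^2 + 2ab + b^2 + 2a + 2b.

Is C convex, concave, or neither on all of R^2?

C is quadratic, so its Hessian is the constant matrix H = [[12, 2], [2, 2]].
det(H) = 20, tr(H) = 14.
det(H) > 0 and tr(H) > 0, so H is positive definite everywhere: convex.

convex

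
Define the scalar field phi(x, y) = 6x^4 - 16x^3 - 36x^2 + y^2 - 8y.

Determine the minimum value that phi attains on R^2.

phi(x,y) separates as P(x) + Q(y), so its minimum is min P + min Q.
P'(x) = 24x(x - 3)(x + 1) vanishes at x ∈ {-1, 0, 3}; Q'(y) = 2y - 8 vanishes at y ∈ {4}.
Local minima of P (where P''>0): P(-1)=-14, P(3)=-270. Local minima of Q: Q(4)=-16.
So the global minimum of phi is P(3) + Q(4) = -270 − 16 = -286, attained at (3, 4).

-286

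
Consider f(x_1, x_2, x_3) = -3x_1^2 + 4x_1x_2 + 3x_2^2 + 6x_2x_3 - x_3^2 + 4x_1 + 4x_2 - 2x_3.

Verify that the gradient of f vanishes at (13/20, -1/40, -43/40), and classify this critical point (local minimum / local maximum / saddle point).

∇f = (-6x_1 + 4x_2 + 4, 4x_1 + 6x_2 + 6x_3 + 4, 6x_2 - 2x_3 - 2); substituting (13/20, -1/40, -43/40) gives ∇f = (0, 0, 0), so (13/20, -1/40, -43/40) is indeed a critical point.
The Hessian is constant: H = [[-6, 4, 0], [4, 6, 6], [0, 6, -2]].
Leading principal minors: Δ₁ = -6, Δ₂ = -52, Δ₃ = 320.
The minors fit neither the all-positive nor the alternating-sign pattern, so H is indefinite: a saddle point.

saddle point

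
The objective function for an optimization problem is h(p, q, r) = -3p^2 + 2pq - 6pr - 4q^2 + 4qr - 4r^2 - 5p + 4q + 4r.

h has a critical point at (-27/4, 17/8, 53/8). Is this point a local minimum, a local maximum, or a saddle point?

local maximum

The Hessian is constant: H = [[-6, 2, -6], [2, -8, 4], [-6, 4, -8]].
Leading principal minors: Δ₁ = -6, Δ₂ = 44, Δ₃ = -64.
The minors alternate sign starting negative (−, +, −), so H is negative definite: a local maximum.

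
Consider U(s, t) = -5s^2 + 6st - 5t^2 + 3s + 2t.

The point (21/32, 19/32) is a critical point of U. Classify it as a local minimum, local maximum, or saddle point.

local maximum

The Hessian of U is constant: H = [[-10, 6], [6, -10]].
det(H) = (-10)·(-10) − 6² = 64.
det(H) > 0 and tr(H) = -20 < 0, so H is negative definite and the point is a local maximum.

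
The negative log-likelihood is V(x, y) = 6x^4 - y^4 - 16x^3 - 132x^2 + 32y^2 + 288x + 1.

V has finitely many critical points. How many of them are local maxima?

2

V separates as a function of x plus a function of y, so ∇V=0 decouples.
∂V/∂x = 24(x - 4)(x - 1)(x + 3) = 0 at x ∈ {-3, 1, 4}; ∂V/∂y = -4y(y - 4)(y + 4) = 0 at y ∈ {-4, 0, 4}.
The Hessian is diagonal: diag(V_xx, V_yy). Second derivatives: V_xx(-3)=672, V_xx(1)=-288, V_xx(4)=504; V_yy(-4)=-128, V_yy(0)=64, V_yy(4)=-128.
Local maxima occur where both diagonal entries negative: (1, -4), (1, 4). Count: 2.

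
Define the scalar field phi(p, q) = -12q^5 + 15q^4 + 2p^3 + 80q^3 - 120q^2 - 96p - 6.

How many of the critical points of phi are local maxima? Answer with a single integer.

2

phi separates as a function of p plus a function of q, so ∇phi=0 decouples.
∂phi/∂p = 6(p - 4)(p + 4) = 0 at p ∈ {-4, 4}; ∂phi/∂q = -60q(q - 2)(q - 1)(q + 2) = 0 at q ∈ {-2, 0, 1, 2}.
The Hessian is diagonal: diag(phi_pp, phi_qq). Second derivatives: phi_pp(-4)=-48, phi_pp(4)=48; phi_qq(-2)=1440, phi_qq(0)=-240, phi_qq(1)=180, phi_qq(2)=-480.
Local maxima occur where both diagonal entries negative: (-4, 0), (-4, 2). Count: 2.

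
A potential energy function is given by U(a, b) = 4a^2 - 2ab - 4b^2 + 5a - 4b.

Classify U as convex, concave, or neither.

neither

U is quadratic, so its Hessian is the constant matrix H = [[8, -2], [-2, -8]].
det(H) = -68, tr(H) = 0.
det(H) < 0, so H is indefinite: neither convex nor concave.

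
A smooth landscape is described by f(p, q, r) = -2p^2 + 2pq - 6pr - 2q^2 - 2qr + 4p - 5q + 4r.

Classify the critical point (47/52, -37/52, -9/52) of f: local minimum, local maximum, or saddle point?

The Hessian is constant: H = [[-4, 2, -6], [2, -4, -2], [-6, -2, 0]].
Leading principal minors: Δ₁ = -4, Δ₂ = 12, Δ₃ = 208.
The minors fit neither the all-positive nor the alternating-sign pattern, so H is indefinite: a saddle point.

saddle point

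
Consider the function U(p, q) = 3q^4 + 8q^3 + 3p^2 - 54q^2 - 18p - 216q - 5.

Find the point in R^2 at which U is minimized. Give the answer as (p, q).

(3, 3)

U(p,q) separates as A(p) + B(q) − 5, so its minimum is min A + min B − 5.
A'(p) = 6p - 18 vanishes at p ∈ {3}; B'(q) = 12(q - 3)(q + 2)(q + 3) vanishes at q ∈ {-3, -2, 3}.
Local minima of A (where A''>0): A(3)=-27. Local minima of B: B(-3)=189, B(3)=-675.
So the global minimum of U is A(3) + B(3) − 5 = -27 − 675 − 5 = -707, attained at (3, 3).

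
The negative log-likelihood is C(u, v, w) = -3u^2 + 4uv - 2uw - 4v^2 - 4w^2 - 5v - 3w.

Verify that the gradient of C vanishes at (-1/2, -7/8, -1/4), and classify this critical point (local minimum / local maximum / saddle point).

∇C = (-6u + 4v - 2w, 4u - 8v - 5, -2u - 8w - 3); substituting (-1/2, -7/8, -1/4) gives ∇C = (0, 0, 0), so (-1/2, -7/8, -1/4) is indeed a critical point.
The Hessian is constant: H = [[-6, 4, -2], [4, -8, 0], [-2, 0, -8]].
Leading principal minors: Δ₁ = -6, Δ₂ = 32, Δ₃ = -224.
The minors alternate sign starting negative (−, +, −), so H is negative definite: a local maximum.

local maximum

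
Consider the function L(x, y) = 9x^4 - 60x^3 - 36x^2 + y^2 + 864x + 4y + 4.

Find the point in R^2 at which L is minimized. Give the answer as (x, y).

(-2, -2)

L(x,y) separates as P(x) + Q(y) + 4, so its minimum is min P + min Q + 4.
P'(x) = 36(x - 4)(x - 3)(x + 2) vanishes at x ∈ {-2, 3, 4}; Q'(y) = 2y + 4 vanishes at y ∈ {-2}.
Local minima of P (where P''>0): P(-2)=-1248, P(4)=1344. Local minima of Q: Q(-2)=-4.
So the global minimum of L is P(-2) + Q(-2) + 4 = -1248 − 4 + 4 = -1248, attained at (-2, -2).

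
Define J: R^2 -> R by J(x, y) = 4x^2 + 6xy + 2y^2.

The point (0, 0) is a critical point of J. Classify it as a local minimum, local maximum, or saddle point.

saddle point

The Hessian of J is constant: H = [[8, 6], [6, 4]].
det(H) = 8·4 − 6² = -4.
Since det(H) < 0, H is indefinite and the critical point is a saddle point.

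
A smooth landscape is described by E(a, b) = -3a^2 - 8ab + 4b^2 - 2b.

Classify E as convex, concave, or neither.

neither

E is quadratic, so its Hessian is the constant matrix H = [[-6, -8], [-8, 8]].
det(H) = -112, tr(H) = 2.
det(H) < 0, so H is indefinite: neither convex nor concave.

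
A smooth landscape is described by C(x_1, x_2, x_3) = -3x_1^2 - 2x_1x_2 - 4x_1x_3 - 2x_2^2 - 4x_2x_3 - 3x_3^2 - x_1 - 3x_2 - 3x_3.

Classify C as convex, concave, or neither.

C is quadratic, so its Hessian is the constant matrix H = [[-6, -2, -4], [-2, -4, -4], [-4, -4, -6]].
Leading principal minors: -6, 20, -24.
Signs alternate −, +, − ⇒ H ≺ 0 ⇒ concave.

concave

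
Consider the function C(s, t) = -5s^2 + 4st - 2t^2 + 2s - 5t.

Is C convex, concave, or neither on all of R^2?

concave

C is quadratic, so its Hessian is the constant matrix H = [[-10, 4], [4, -4]].
det(H) = 24, tr(H) = -14.
det(H) > 0 and tr(H) < 0, so H is negative definite everywhere: concave.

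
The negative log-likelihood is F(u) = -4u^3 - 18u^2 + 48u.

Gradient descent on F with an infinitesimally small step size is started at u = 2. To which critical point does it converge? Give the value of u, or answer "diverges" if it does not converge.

F'(u) = -12(u - 1)(u + 4), so F'(2) = -72.
Gradient descent moves in the -F' direction, i.e. u is increasing.
There is no critical point above u=2, and F' keeps the same sign, so the iterate runs off to +∞.

diverges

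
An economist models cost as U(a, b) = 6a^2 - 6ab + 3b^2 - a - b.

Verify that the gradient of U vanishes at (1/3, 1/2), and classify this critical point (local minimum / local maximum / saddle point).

local minimum

∇U = (12a - 6b - 1, -6a + 6b - 1); substituting (1/3, 1/2) gives ∇U = (0, 0), so (1/3, 1/2) is indeed a critical point.
The Hessian of U is constant: H = [[12, -6], [-6, 6]].
det(H) = 12·6 − (-6)² = 36.
det(H) > 0 and tr(H) = 18 > 0, so H is positive definite and the point is a local minimum.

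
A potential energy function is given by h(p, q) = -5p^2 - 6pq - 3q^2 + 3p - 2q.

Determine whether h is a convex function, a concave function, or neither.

h is quadratic, so its Hessian is the constant matrix H = [[-10, -6], [-6, -6]].
det(H) = 24, tr(H) = -16.
det(H) > 0 and tr(H) < 0, so H is negative definite everywhere: concave.

concave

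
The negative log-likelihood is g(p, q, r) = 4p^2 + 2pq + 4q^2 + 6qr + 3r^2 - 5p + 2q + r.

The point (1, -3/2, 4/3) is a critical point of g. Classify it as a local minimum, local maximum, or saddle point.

The Hessian is constant: H = [[8, 2, 0], [2, 8, 6], [0, 6, 6]].
Leading principal minors: Δ₁ = 8, Δ₂ = 60, Δ₃ = 72.
All leading minors are positive, so H is positive definite: a local minimum.

local minimum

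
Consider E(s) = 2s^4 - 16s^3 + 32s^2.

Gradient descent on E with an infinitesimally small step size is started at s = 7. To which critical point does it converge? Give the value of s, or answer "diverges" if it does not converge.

4

E'(s) = 8s(s - 4)(s - 2), so E'(7) = 840.
Gradient descent moves in the -E' direction, i.e. s is decreasing.
The nearest critical point in that direction is s = 4, where E'' = 64 > 0 (a local minimum). The iterate converges there.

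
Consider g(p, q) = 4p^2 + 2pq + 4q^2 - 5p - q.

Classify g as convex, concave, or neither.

convex

g is quadratic, so its Hessian is the constant matrix H = [[8, 2], [2, 8]].
det(H) = 60, tr(H) = 16.
det(H) > 0 and tr(H) > 0, so H is positive definite everywhere: convex.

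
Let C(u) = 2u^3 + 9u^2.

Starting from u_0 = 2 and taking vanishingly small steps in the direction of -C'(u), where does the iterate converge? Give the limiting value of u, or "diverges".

C'(u) = 6u(u + 3), so C'(2) = 60.
Gradient descent moves in the -C' direction, i.e. u is decreasing.
The nearest critical point in that direction is u = 0, where C'' = 18 > 0 (a local minimum). The iterate converges there.

0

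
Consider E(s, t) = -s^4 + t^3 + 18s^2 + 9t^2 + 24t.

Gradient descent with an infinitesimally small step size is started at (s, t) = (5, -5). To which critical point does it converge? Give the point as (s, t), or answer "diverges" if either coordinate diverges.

diverges

E is separable, so gradient descent decouples: s follows -∂E/∂s, t follows -∂E/∂t.
∂E/∂s = -4s(s - 3)(s + 3); at s=5 this is -320, so s increases.
∂E/∂t = 3(t + 2)(t + 4); at t=-5 this is 9, so t decreases.
The s-coordinate has no critical point in that direction and runs off to infinity.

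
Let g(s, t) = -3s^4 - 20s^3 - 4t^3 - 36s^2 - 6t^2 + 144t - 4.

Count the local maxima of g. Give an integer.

2

g separates as a function of s plus a function of t, so ∇g=0 decouples.
∂g/∂s = -12s(s + 2)(s + 3) = 0 at s ∈ {-3, -2, 0}; ∂g/∂t = -12(t - 3)(t + 4) = 0 at t ∈ {-4, 3}.
The Hessian is diagonal: diag(g_ss, g_tt). Second derivatives: g_ss(-3)=-36, g_ss(-2)=24, g_ss(0)=-72; g_tt(-4)=84, g_tt(3)=-84.
Local maxima occur where both diagonal entries negative: (-3, 3), (0, 3). Count: 2.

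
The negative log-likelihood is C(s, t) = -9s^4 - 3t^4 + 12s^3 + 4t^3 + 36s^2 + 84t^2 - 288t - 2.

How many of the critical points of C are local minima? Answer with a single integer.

C separates as a function of s plus a function of t, so ∇C=0 decouples.
∂C/∂s = -36s(s - 2)(s + 1) = 0 at s ∈ {-1, 0, 2}; ∂C/∂t = -12(t - 3)(t - 2)(t + 4) = 0 at t ∈ {-4, 2, 3}.
The Hessian is diagonal: diag(C_ss, C_tt). Second derivatives: C_ss(-1)=-108, C_ss(0)=72, C_ss(2)=-216; C_tt(-4)=-504, C_tt(2)=72, C_tt(3)=-84.
Local minima occur where both diagonal entries positive: (0, 2). Count: 1.

1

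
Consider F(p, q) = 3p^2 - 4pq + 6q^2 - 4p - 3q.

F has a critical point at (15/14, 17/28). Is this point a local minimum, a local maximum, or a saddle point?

The Hessian of F is constant: H = [[6, -4], [-4, 12]].
det(H) = 6·12 − (-4)² = 56.
det(H) > 0 and tr(H) = 18 > 0, so H is positive definite and the point is a local minimum.

local minimum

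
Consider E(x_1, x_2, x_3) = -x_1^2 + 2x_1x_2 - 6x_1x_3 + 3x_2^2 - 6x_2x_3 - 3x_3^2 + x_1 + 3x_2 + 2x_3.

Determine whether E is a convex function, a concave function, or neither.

neither

E is quadratic, so its Hessian is the constant matrix H = [[-2, 2, -6], [2, 6, -6], [-6, -6, -6]].
Leading principal minors: -2, -16, 96.
Neither pattern holds ⇒ H is indefinite ⇒ neither convex nor concave.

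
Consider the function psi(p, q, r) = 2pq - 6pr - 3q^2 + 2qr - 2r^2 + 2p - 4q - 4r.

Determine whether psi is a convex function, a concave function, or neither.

psi is quadratic, so its Hessian is the constant matrix H = [[0, 2, -6], [2, -6, 2], [-6, 2, -4]].
Leading principal minors: 0, -4, 184.
Neither pattern holds ⇒ H is indefinite ⇒ neither convex nor concave.

neither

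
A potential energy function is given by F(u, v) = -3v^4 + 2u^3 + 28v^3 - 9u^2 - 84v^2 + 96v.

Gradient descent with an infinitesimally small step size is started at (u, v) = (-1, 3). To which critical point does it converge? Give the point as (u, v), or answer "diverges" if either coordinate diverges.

diverges

F is separable, so gradient descent decouples: u follows -∂F/∂u, v follows -∂F/∂v.
∂F/∂u = 6u(u - 3); at u=-1 this is 24, so u decreases.
∂F/∂v = -12(v - 4)(v - 2)(v - 1); at v=3 this is 24, so v decreases.
The u-coordinate has no critical point in that direction and runs off to infinity.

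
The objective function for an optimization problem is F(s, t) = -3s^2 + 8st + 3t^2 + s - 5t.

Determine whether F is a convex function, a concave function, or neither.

neither

F is quadratic, so its Hessian is the constant matrix H = [[-6, 8], [8, 6]].
det(H) = -100, tr(H) = 0.
det(H) < 0, so H is indefinite: neither convex nor concave.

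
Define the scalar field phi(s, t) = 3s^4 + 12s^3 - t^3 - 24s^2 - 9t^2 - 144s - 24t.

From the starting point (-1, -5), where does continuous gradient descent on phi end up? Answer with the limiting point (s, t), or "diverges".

phi is separable, so gradient descent decouples: s follows -∂phi/∂s, t follows -∂phi/∂t.
∂phi/∂s = 12(s - 2)(s + 2)(s + 3); at s=-1 this is -72, so s increases.
∂phi/∂t = -3(t + 2)(t + 4); at t=-5 this is -9, so t increases.
s converges to its nearest critical value 2 (a local min of the s-part); t converges to -4. The iterate converges to (2, -4).

(2, -4)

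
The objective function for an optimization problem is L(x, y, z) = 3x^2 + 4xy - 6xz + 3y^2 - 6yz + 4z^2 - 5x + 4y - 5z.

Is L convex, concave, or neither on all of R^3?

L is quadratic, so its Hessian is the constant matrix H = [[6, 4, -6], [4, 6, -6], [-6, -6, 8]].
Leading principal minors: 6, 20, 16.
All positive ⇒ H ≻ 0 ⇒ convex.

convex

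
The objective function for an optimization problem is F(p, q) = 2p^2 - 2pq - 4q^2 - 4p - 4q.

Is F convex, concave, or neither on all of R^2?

F is quadratic, so its Hessian is the constant matrix H = [[4, -2], [-2, -8]].
det(H) = -36, tr(H) = -4.
det(H) < 0, so H is indefinite: neither convex nor concave.

neither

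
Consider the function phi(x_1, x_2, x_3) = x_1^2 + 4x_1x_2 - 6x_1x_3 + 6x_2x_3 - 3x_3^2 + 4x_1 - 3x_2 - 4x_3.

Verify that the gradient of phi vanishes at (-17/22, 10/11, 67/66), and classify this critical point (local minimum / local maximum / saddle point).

∇phi = (2x_1 + 4x_2 - 6x_3 + 4, 4x_1 + 6x_3 - 3, -6x_1 + 6x_2 - 6x_3 - 4); substituting (-17/22, 10/11, 67/66) gives ∇phi = (0, 0, 0), so (-17/22, 10/11, 67/66) is indeed a critical point.
The Hessian is constant: H = [[2, 4, -6], [4, 0, 6], [-6, 6, -6]].
Leading principal minors: Δ₁ = 2, Δ₂ = -16, Δ₃ = -264.
The minors fit neither the all-positive nor the alternating-sign pattern, so H is indefinite: a saddle point.

saddle point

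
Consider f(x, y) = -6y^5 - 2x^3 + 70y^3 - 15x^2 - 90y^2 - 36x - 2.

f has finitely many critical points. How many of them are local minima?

2

f separates as a function of x plus a function of y, so ∇f=0 decouples.
∂f/∂x = -6(x + 2)(x + 3) = 0 at x ∈ {-3, -2}; ∂f/∂y = -30y(y - 2)(y - 1)(y + 3) = 0 at y ∈ {-3, 0, 1, 2}.
The Hessian is diagonal: diag(f_xx, f_yy). Second derivatives: f_xx(-3)=6, f_xx(-2)=-6; f_yy(-3)=1800, f_yy(0)=-180, f_yy(1)=120, f_yy(2)=-300.
Local minima occur where both diagonal entries positive: (-3, -3), (-3, 1). Count: 2.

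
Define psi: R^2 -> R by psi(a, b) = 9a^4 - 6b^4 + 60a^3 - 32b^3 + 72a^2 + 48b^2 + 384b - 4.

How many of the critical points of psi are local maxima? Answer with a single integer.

psi separates as a function of a plus a function of b, so ∇psi=0 decouples.
∂psi/∂a = 36a(a + 1)(a + 4) = 0 at a ∈ {-4, -1, 0}; ∂psi/∂b = -24(b - 2)(b + 2)(b + 4) = 0 at b ∈ {-4, -2, 2}.
The Hessian is diagonal: diag(psi_aa, psi_bb). Second derivatives: psi_aa(-4)=432, psi_aa(-1)=-108, psi_aa(0)=144; psi_bb(-4)=-288, psi_bb(-2)=192, psi_bb(2)=-576.
Local maxima occur where both diagonal entries negative: (-1, -4), (-1, 2). Count: 2.

2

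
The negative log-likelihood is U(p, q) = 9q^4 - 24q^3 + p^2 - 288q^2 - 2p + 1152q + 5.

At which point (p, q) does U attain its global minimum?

(1, -4)

U(p,q) separates as A(p) + B(q) + 5, so its minimum is min A + min B + 5.
A'(p) = 2p - 2 vanishes at p ∈ {1}; B'(q) = 36(q - 4)(q - 2)(q + 4) vanishes at q ∈ {-4, 2, 4}.
Local minima of A (where A''>0): A(1)=-1. Local minima of B: B(-4)=-5376, B(4)=768.
So the global minimum of U is A(1) + B(-4) + 5 = -1 − 5376 + 5 = -5372, attained at (1, -4).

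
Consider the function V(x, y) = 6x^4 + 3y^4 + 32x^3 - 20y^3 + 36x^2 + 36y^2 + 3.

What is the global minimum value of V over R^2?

-51

V(x,y) separates as P(x) + Q(y) + 3, so its minimum is min P + min Q + 3.
P'(x) = 24x(x + 1)(x + 3) vanishes at x ∈ {-3, -1, 0}; Q'(y) = 12y(y - 3)(y - 2) vanishes at y ∈ {0, 2, 3}.
Local minima of P (where P''>0): P(-3)=-54, P(0)=0. Local minima of Q: Q(0)=0, Q(3)=27.
So the global minimum of V is P(-3) + Q(0) + 3 = -54 + 0 + 3 = -51, attained at (-3, 0).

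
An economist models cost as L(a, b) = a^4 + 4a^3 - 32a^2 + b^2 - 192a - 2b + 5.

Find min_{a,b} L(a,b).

L(a,b) separates as P(a) + Q(b) + 5, so its minimum is min P + min Q + 5.
P'(a) = 4(a - 4)(a + 3)(a + 4) vanishes at a ∈ {-4, -3, 4}; Q'(b) = 2b - 2 vanishes at b ∈ {1}.
Local minima of P (where P''>0): P(-4)=256, P(4)=-768. Local minima of Q: Q(1)=-1.
So the global minimum of L is P(4) + Q(1) + 5 = -768 − 1 + 5 = -764, attained at (4, 1).

-764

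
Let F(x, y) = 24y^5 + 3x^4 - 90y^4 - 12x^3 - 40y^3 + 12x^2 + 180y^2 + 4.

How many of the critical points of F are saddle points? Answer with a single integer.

6

F separates as a function of x plus a function of y, so ∇F=0 decouples.
∂F/∂x = 12x(x - 2)(x - 1) = 0 at x ∈ {0, 1, 2}; ∂F/∂y = 120y(y - 3)(y - 1)(y + 1) = 0 at y ∈ {-1, 0, 1, 3}.
The Hessian is diagonal: diag(F_xx, F_yy). Second derivatives: F_xx(0)=24, F_xx(1)=-12, F_xx(2)=24; F_yy(-1)=-960, F_yy(0)=360, F_yy(1)=-480, F_yy(3)=2880.
Saddle points occur where the two diagonal entries have opposite signs: (0, -1), (0, 1), (1, 0), (1, 3), (2, -1), (2, 1). Count: 6.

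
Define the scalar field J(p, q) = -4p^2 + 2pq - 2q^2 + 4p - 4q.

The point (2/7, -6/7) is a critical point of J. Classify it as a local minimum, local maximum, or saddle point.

The Hessian of J is constant: H = [[-8, 2], [2, -4]].
det(H) = (-8)·(-4) − 2² = 28.
det(H) > 0 and tr(H) = -12 < 0, so H is negative definite and the point is a local maximum.

local maximum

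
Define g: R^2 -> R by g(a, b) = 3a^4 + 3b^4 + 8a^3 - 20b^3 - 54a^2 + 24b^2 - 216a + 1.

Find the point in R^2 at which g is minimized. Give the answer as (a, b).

g(a,b) separates as P(a) + Q(b) + 1, so its minimum is min P + min Q + 1.
P'(a) = 12(a - 3)(a + 2)(a + 3) vanishes at a ∈ {-3, -2, 3}; Q'(b) = 12b(b - 4)(b - 1) vanishes at b ∈ {0, 1, 4}.
Local minima of P (where P''>0): P(-3)=189, P(3)=-675. Local minima of Q: Q(0)=0, Q(4)=-128.
So the global minimum of g is P(3) + Q(4) + 1 = -675 − 128 + 1 = -802, attained at (3, 4).

(3, 4)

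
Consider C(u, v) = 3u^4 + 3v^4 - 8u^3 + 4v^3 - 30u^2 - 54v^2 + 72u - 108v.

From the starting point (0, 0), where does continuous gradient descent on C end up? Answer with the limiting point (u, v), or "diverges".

(-2, 3)

C is separable, so gradient descent decouples: u follows -∂C/∂u, v follows -∂C/∂v.
∂C/∂u = 12(u - 3)(u - 1)(u + 2); at u=0 this is 72, so u decreases.
∂C/∂v = 12(v - 3)(v + 1)(v + 3); at v=0 this is -108, so v increases.
u converges to its nearest critical value -2 (a local min of the u-part); v converges to 3. The iterate converges to (-2, 3).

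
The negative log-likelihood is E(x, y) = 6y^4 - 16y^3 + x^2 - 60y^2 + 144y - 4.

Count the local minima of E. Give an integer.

E separates as a function of x plus a function of y, so ∇E=0 decouples.
∂E/∂x = 2x = 0 at x ∈ {0}; ∂E/∂y = 24(y - 3)(y - 1)(y + 2) = 0 at y ∈ {-2, 1, 3}.
The Hessian is diagonal: diag(E_xx, E_yy). Second derivatives: E_xx(0)=2; E_yy(-2)=360, E_yy(1)=-144, E_yy(3)=240.
Local minima occur where both diagonal entries positive: (0, -2), (0, 3). Count: 2.

2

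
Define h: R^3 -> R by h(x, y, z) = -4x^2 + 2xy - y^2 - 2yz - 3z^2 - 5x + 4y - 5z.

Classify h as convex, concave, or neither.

h is quadratic, so its Hessian is the constant matrix H = [[-8, 2, 0], [2, -2, -2], [0, -2, -6]].
Leading principal minors: -8, 12, -40.
Signs alternate −, +, − ⇒ H ≺ 0 ⇒ concave.

concave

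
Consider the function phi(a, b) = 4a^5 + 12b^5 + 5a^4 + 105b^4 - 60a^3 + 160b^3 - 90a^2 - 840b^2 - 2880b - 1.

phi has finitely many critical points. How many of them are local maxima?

4

phi separates as a function of a plus a function of b, so ∇phi=0 decouples.
∂phi/∂a = 20a(a - 3)(a + 1)(a + 3) = 0 at a ∈ {-3, -1, 0, 3}; ∂phi/∂b = 60(b - 2)(b + 2)(b + 3)(b + 4) = 0 at b ∈ {-4, -3, -2, 2}.
The Hessian is diagonal: diag(phi_aa, phi_bb). Second derivatives: phi_aa(-3)=-720, phi_aa(-1)=160, phi_aa(0)=-180, phi_aa(3)=1440; phi_bb(-4)=-720, phi_bb(-3)=300, phi_bb(-2)=-480, phi_bb(2)=7200.
Local maxima occur where both diagonal entries negative: (-3, -4), (-3, -2), (0, -4), (0, -2). Count: 4.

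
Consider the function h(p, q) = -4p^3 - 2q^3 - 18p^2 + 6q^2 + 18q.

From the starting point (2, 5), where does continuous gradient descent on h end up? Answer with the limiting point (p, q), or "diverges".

h is separable, so gradient descent decouples: p follows -∂h/∂p, q follows -∂h/∂q.
∂h/∂p = -12p(p + 3); at p=2 this is -120, so p increases.
∂h/∂q = -6(q - 3)(q + 1); at q=5 this is -72, so q increases.
The p-coordinate has no critical point in that direction and runs off to infinity.

diverges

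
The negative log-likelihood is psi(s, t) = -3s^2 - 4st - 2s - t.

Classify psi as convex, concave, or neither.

neither

psi is quadratic, so its Hessian is the constant matrix H = [[-6, -4], [-4, 0]].
det(H) = -16, tr(H) = -6.
det(H) < 0, so H is indefinite: neither convex nor concave.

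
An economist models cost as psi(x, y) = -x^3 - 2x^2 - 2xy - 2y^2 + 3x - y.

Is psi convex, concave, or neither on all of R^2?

The term -x^3 is cubic, so the Hessian is not constant.
∂²psi/∂x² = -6x - 4, which takes both signs as x varies (negative for sufficiently large x). A diagonal entry of the Hessian changing sign means the Hessian is neither positive- nor negative-semidefinite on all of R^2.

neither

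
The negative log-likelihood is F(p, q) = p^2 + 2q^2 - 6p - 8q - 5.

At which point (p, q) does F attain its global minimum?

(3, 2)

F(p,q) separates as A(p) + B(q) − 5, so its minimum is min A + min B − 5.
A'(p) = 2p - 6 vanishes at p ∈ {3}; B'(q) = 4q - 8 vanishes at q ∈ {2}.
Local minima of A (where A''>0): A(3)=-9. Local minima of B: B(2)=-8.
So the global minimum of F is A(3) + B(2) − 5 = -9 − 8 − 5 = -22, attained at (3, 2).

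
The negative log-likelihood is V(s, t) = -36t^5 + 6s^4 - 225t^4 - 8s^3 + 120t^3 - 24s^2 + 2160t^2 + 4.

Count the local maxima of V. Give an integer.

V separates as a function of s plus a function of t, so ∇V=0 decouples.
∂V/∂s = 24s(s - 2)(s + 1) = 0 at s ∈ {-1, 0, 2}; ∂V/∂t = -180t(t - 2)(t + 3)(t + 4) = 0 at t ∈ {-4, -3, 0, 2}.
The Hessian is diagonal: diag(V_ss, V_tt). Second derivatives: V_ss(-1)=72, V_ss(0)=-48, V_ss(2)=144; V_tt(-4)=4320, V_tt(-3)=-2700, V_tt(0)=4320, V_tt(2)=-10800.
Local maxima occur where both diagonal entries negative: (0, -3), (0, 2). Count: 2.

2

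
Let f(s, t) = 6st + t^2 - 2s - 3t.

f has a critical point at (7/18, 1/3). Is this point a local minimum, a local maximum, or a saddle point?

The Hessian of f is constant: H = [[0, 6], [6, 2]].
det(H) = 0·2 − 6² = -36.
Since det(H) < 0, H is indefinite and the critical point is a saddle point.

saddle point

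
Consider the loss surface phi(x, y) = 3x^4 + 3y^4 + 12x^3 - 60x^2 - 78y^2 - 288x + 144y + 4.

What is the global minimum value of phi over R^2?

phi(x,y) separates as P(x) + Q(y) + 4, so its minimum is min P + min Q + 4.
P'(x) = 12(x - 3)(x + 2)(x + 4) vanishes at x ∈ {-4, -2, 3}; Q'(y) = 12(y - 3)(y - 1)(y + 4) vanishes at y ∈ {-4, 1, 3}.
Local minima of P (where P''>0): P(-4)=192, P(3)=-837. Local minima of Q: Q(-4)=-1056, Q(3)=-27.
So the global minimum of phi is P(3) + Q(-4) + 4 = -837 − 1056 + 4 = -1889, attained at (3, -4).

-1889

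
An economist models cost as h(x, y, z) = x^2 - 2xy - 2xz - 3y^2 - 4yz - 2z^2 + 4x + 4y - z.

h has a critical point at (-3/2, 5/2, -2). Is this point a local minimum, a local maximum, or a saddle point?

The Hessian is constant: H = [[2, -2, -2], [-2, -6, -4], [-2, -4, -4]].
Leading principal minors: Δ₁ = 2, Δ₂ = -16, Δ₃ = 24.
The minors fit neither the all-positive nor the alternating-sign pattern, so H is indefinite: a saddle point.

saddle point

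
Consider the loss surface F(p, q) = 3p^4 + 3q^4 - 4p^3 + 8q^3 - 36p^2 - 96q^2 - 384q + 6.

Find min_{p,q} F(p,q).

-1975

F(p,q) separates as A(p) + B(q) + 6, so its minimum is min A + min B + 6.
A'(p) = 12p(p - 3)(p + 2) vanishes at p ∈ {-2, 0, 3}; B'(q) = 12(q - 4)(q + 2)(q + 4) vanishes at q ∈ {-4, -2, 4}.
Local minima of A (where A''>0): A(-2)=-64, A(3)=-189. Local minima of B: B(-4)=256, B(4)=-1792.
So the global minimum of F is A(3) + B(4) + 6 = -189 − 1792 + 6 = -1975, attained at (3, 4).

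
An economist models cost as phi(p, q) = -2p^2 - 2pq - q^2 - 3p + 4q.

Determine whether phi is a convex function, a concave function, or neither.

concave

phi is quadratic, so its Hessian is the constant matrix H = [[-4, -2], [-2, -2]].
det(H) = 4, tr(H) = -6.
det(H) > 0 and tr(H) < 0, so H is negative definite everywhere: concave.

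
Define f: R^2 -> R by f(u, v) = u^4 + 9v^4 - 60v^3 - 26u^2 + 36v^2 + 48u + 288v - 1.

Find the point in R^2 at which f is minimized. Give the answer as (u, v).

(-4, -1)

f(u,v) separates as P(u) + Q(v) − 1, so its minimum is min P + min Q − 1.
P'(u) = 4(u - 3)(u - 1)(u + 4) vanishes at u ∈ {-4, 1, 3}; Q'(v) = 36(v - 4)(v - 2)(v + 1) vanishes at v ∈ {-1, 2, 4}.
Local minima of P (where P''>0): P(-4)=-352, P(3)=-9. Local minima of Q: Q(-1)=-183, Q(4)=192.
So the global minimum of f is P(-4) + Q(-1) − 1 = -352 − 183 − 1 = -536, attained at (-4, -1).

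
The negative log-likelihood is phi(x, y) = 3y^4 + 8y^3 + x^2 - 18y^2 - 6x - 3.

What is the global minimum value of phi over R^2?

-147

phi(x,y) separates as P(x) + Q(y) − 3, so its minimum is min P + min Q − 3.
P'(x) = 2x - 6 vanishes at x ∈ {3}; Q'(y) = 12y(y - 1)(y + 3) vanishes at y ∈ {-3, 0, 1}.
Local minima of P (where P''>0): P(3)=-9. Local minima of Q: Q(-3)=-135, Q(1)=-7.
So the global minimum of phi is P(3) + Q(-3) − 3 = -9 − 135 − 3 = -147, attained at (3, -3).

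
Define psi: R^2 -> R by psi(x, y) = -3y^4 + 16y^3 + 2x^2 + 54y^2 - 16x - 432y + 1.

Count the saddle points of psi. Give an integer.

2

psi separates as a function of x plus a function of y, so ∇psi=0 decouples.
∂psi/∂x = 4(x - 4) = 0 at x ∈ {4}; ∂psi/∂y = -12(y - 4)(y - 3)(y + 3) = 0 at y ∈ {-3, 3, 4}.
The Hessian is diagonal: diag(psi_xx, psi_yy). Second derivatives: psi_xx(4)=4; psi_yy(-3)=-504, psi_yy(3)=72, psi_yy(4)=-84.
Saddle points occur where the two diagonal entries have opposite signs: (4, -3), (4, 4). Count: 2.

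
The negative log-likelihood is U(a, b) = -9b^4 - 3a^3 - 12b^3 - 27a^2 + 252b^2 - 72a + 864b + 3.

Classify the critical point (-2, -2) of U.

The mixed partial ∂²U/∂a∂b is 0, so the Hessian at any point is diag(U_aa, U_bb) = diag(-18(a + 3), 36(-3b^2 - 2b + 14)).
At (-2, -2): H = diag(-18, 216).
The eigenvalues have opposite signs, so H is indefinite: a saddle point.

saddle point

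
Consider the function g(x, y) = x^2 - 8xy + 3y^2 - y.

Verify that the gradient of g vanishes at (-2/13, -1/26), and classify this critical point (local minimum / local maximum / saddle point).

saddle point

∇g = (2x - 8y, -8x + 6y - 1); substituting (-2/13, -1/26) gives ∇g = (0, 0), so (-2/13, -1/26) is indeed a critical point.
The Hessian of g is constant: H = [[2, -8], [-8, 6]].
det(H) = 2·6 − (-8)² = -52.
Since det(H) < 0, H is indefinite and the critical point is a saddle point.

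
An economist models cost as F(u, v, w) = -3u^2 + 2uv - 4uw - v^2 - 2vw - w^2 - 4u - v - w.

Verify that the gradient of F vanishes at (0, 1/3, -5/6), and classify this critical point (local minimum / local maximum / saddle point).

saddle point

∇F = (-6u + 2v - 4w - 4, 2u - 2v - 2w - 1, -4u - 2v - 2w - 1); substituting (0, 1/3, -5/6) gives ∇F = (0, 0, 0), so (0, 1/3, -5/6) is indeed a critical point.
The Hessian is constant: H = [[-6, 2, -4], [2, -2, -2], [-4, -2, -2]].
Leading principal minors: Δ₁ = -6, Δ₂ = 8, Δ₃ = 72.
The minors fit neither the all-positive nor the alternating-sign pattern, so H is indefinite: a saddle point.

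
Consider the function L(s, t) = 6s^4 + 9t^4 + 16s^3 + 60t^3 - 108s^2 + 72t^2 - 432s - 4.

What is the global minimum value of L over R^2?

L(s,t) separates as P(s) + Q(t) − 4, so its minimum is min P + min Q − 4.
P'(s) = 24(s - 3)(s + 2)(s + 3) vanishes at s ∈ {-3, -2, 3}; Q'(t) = 36t(t + 1)(t + 4) vanishes at t ∈ {-4, -1, 0}.
Local minima of P (where P''>0): P(-3)=378, P(3)=-1350. Local minima of Q: Q(-4)=-384, Q(0)=0.
So the global minimum of L is P(3) + Q(-4) − 4 = -1350 − 384 − 4 = -1738, attained at (3, -4).

-1738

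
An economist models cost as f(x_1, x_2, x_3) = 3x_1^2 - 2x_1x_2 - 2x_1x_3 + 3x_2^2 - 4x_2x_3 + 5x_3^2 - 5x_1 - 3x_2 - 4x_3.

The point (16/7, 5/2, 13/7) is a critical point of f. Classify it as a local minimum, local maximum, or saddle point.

The Hessian is constant: H = [[6, -2, -2], [-2, 6, -4], [-2, -4, 10]].
Leading principal minors: Δ₁ = 6, Δ₂ = 32, Δ₃ = 168.
All leading minors are positive, so H is positive definite: a local minimum.

local minimum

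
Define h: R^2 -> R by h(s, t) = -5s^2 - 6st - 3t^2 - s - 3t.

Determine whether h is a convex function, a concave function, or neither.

h is quadratic, so its Hessian is the constant matrix H = [[-10, -6], [-6, -6]].
det(H) = 24, tr(H) = -16.
det(H) > 0 and tr(H) < 0, so H is negative definite everywhere: concave.

concave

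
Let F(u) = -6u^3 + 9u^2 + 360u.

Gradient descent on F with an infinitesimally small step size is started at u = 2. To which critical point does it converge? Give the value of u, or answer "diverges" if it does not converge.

F'(u) = -18(u - 5)(u + 4), so F'(2) = 324.
Gradient descent moves in the -F' direction, i.e. u is decreasing.
The nearest critical point in that direction is u = -4, where F'' = 162 > 0 (a local minimum). The iterate converges there.

-4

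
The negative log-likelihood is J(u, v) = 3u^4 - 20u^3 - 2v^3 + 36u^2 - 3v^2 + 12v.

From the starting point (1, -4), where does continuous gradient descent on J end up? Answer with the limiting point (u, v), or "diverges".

(0, -2)

J is separable, so gradient descent decouples: u follows -∂J/∂u, v follows -∂J/∂v.
∂J/∂u = 12u(u - 3)(u - 2); at u=1 this is 24, so u decreases.
∂J/∂v = -6(v - 1)(v + 2); at v=-4 this is -60, so v increases.
u converges to its nearest critical value 0 (a local min of the u-part); v converges to -2. The iterate converges to (0, -2).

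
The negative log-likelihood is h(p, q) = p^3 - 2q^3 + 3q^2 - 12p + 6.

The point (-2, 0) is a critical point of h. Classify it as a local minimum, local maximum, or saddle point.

saddle point

The mixed partial ∂²h/∂p∂q is 0, so the Hessian at any point is diag(h_pp, h_qq) = diag(6p, 6(-2q + 1)).
At (-2, 0): H = diag(-12, 6).
The eigenvalues have opposite signs, so H is indefinite: a saddle point.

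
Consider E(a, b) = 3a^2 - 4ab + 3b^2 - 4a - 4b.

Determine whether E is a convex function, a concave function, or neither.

convex

E is quadratic, so its Hessian is the constant matrix H = [[6, -4], [-4, 6]].
det(H) = 20, tr(H) = 12.
det(H) > 0 and tr(H) > 0, so H is positive definite everywhere: convex.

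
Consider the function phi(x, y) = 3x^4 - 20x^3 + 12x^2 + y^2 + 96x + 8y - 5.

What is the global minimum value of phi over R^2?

phi(x,y) separates as P(x) + Q(y) − 5, so its minimum is min P + min Q − 5.
P'(x) = 12(x - 4)(x - 2)(x + 1) vanishes at x ∈ {-1, 2, 4}; Q'(y) = 2y + 8 vanishes at y ∈ {-4}.
Local minima of P (where P''>0): P(-1)=-61, P(4)=64. Local minima of Q: Q(-4)=-16.
So the global minimum of phi is P(-1) + Q(-4) − 5 = -61 − 16 − 5 = -82, attained at (-1, -4).

-82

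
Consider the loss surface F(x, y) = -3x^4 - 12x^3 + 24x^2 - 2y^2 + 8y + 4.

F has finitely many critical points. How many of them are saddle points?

F separates as a function of x plus a function of y, so ∇F=0 decouples.
∂F/∂x = -12x(x - 1)(x + 4) = 0 at x ∈ {-4, 0, 1}; ∂F/∂y = -4(y - 2) = 0 at y ∈ {2}.
The Hessian is diagonal: diag(F_xx, F_yy). Second derivatives: F_xx(-4)=-240, F_xx(0)=48, F_xx(1)=-60; F_yy(2)=-4.
Saddle points occur where the two diagonal entries have opposite signs: (0, 2). Count: 1.

1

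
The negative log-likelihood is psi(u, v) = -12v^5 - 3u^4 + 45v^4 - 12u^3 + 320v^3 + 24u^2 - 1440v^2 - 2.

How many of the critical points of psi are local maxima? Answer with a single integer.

psi separates as a function of u plus a function of v, so ∇psi=0 decouples.
∂psi/∂u = -12u(u - 1)(u + 4) = 0 at u ∈ {-4, 0, 1}; ∂psi/∂v = -60v(v - 4)(v - 3)(v + 4) = 0 at v ∈ {-4, 0, 3, 4}.
The Hessian is diagonal: diag(psi_uu, psi_vv). Second derivatives: psi_uu(-4)=-240, psi_uu(0)=48, psi_uu(1)=-60; psi_vv(-4)=13440, psi_vv(0)=-2880, psi_vv(3)=1260, psi_vv(4)=-1920.
Local maxima occur where both diagonal entries negative: (-4, 0), (-4, 4), (1, 0), (1, 4). Count: 4.

4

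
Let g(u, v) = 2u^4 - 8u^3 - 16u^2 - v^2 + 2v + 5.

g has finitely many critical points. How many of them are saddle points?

2

g separates as a function of u plus a function of v, so ∇g=0 decouples.
∂g/∂u = 8u(u - 4)(u + 1) = 0 at u ∈ {-1, 0, 4}; ∂g/∂v = -2(v - 1) = 0 at v ∈ {1}.
The Hessian is diagonal: diag(g_uu, g_vv). Second derivatives: g_uu(-1)=40, g_uu(0)=-32, g_uu(4)=160; g_vv(1)=-2.
Saddle points occur where the two diagonal entries have opposite signs: (-1, 1), (4, 1). Count: 2.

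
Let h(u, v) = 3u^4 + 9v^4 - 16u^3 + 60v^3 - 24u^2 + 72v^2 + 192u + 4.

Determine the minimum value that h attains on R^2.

-684

h(u,v) separates as P(u) + Q(v) + 4, so its minimum is min P + min Q + 4.
P'(u) = 12(u - 4)(u - 2)(u + 2) vanishes at u ∈ {-2, 2, 4}; Q'(v) = 36v(v + 1)(v + 4) vanishes at v ∈ {-4, -1, 0}.
Local minima of P (where P''>0): P(-2)=-304, P(4)=128. Local minima of Q: Q(-4)=-384, Q(0)=0.
So the global minimum of h is P(-2) + Q(-4) + 4 = -304 − 384 + 4 = -684, attained at (-2, -4).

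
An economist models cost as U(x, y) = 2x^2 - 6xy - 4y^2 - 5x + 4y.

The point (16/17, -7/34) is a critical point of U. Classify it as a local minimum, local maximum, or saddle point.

The Hessian of U is constant: H = [[4, -6], [-6, -8]].
det(H) = 4·(-8) − (-6)² = -68.
Since det(H) < 0, H is indefinite and the critical point is a saddle point.

saddle point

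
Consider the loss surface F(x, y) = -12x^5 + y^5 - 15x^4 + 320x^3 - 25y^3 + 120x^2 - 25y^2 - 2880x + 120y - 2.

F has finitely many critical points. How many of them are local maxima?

4

F separates as a function of x plus a function of y, so ∇F=0 decouples.
∂F/∂x = -60(x - 3)(x - 2)(x + 2)(x + 4) = 0 at x ∈ {-4, -2, 2, 3}; ∂F/∂y = 5(y - 4)(y - 1)(y + 2)(y + 3) = 0 at y ∈ {-3, -2, 1, 4}.
The Hessian is diagonal: diag(F_xx, F_yy). Second derivatives: F_xx(-4)=5040, F_xx(-2)=-2400, F_xx(2)=1440, F_xx(3)=-2100; F_yy(-3)=-140, F_yy(-2)=90, F_yy(1)=-180, F_yy(4)=630.
Local maxima occur where both diagonal entries negative: (-2, -3), (-2, 1), (3, -3), (3, 1). Count: 4.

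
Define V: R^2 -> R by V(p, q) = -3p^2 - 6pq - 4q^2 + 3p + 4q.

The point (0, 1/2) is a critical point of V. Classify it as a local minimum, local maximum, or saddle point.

local maximum

The Hessian of V is constant: H = [[-6, -6], [-6, -8]].
det(H) = (-6)·(-8) − (-6)² = 12.
det(H) > 0 and tr(H) = -14 < 0, so H is negative definite and the point is a local maximum.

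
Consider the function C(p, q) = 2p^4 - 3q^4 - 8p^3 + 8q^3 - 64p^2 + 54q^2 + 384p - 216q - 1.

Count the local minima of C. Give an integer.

C separates as a function of p plus a function of q, so ∇C=0 decouples.
∂C/∂p = 8(p - 4)(p - 3)(p + 4) = 0 at p ∈ {-4, 3, 4}; ∂C/∂q = -12(q - 3)(q - 2)(q + 3) = 0 at q ∈ {-3, 2, 3}.
The Hessian is diagonal: diag(C_pp, C_qq). Second derivatives: C_pp(-4)=448, C_pp(3)=-56, C_pp(4)=64; C_qq(-3)=-360, C_qq(2)=60, C_qq(3)=-72.
Local minima occur where both diagonal entries positive: (-4, 2), (4, 2). Count: 2.

2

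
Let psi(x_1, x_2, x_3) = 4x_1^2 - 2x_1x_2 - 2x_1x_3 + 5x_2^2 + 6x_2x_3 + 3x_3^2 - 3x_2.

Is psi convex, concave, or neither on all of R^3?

psi is quadratic, so its Hessian is the constant matrix H = [[8, -2, -2], [-2, 10, 6], [-2, 6, 6]].
Leading principal minors: 8, 76, 176.
All positive ⇒ H ≻ 0 ⇒ convex.

convex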